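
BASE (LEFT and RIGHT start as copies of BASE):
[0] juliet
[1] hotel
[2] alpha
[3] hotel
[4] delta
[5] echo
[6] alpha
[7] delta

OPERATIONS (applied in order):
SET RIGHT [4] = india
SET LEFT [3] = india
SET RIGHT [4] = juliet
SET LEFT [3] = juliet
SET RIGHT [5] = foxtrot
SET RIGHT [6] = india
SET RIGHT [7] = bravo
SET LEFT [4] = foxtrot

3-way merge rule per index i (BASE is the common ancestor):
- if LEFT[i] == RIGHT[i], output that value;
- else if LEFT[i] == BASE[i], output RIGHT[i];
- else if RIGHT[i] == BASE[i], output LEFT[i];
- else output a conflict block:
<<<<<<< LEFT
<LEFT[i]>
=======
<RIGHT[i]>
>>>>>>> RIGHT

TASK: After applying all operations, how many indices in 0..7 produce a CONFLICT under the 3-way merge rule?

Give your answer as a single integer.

Answer: 1

Derivation:
Final LEFT:  [juliet, hotel, alpha, juliet, foxtrot, echo, alpha, delta]
Final RIGHT: [juliet, hotel, alpha, hotel, juliet, foxtrot, india, bravo]
i=0: L=juliet R=juliet -> agree -> juliet
i=1: L=hotel R=hotel -> agree -> hotel
i=2: L=alpha R=alpha -> agree -> alpha
i=3: L=juliet, R=hotel=BASE -> take LEFT -> juliet
i=4: BASE=delta L=foxtrot R=juliet all differ -> CONFLICT
i=5: L=echo=BASE, R=foxtrot -> take RIGHT -> foxtrot
i=6: L=alpha=BASE, R=india -> take RIGHT -> india
i=7: L=delta=BASE, R=bravo -> take RIGHT -> bravo
Conflict count: 1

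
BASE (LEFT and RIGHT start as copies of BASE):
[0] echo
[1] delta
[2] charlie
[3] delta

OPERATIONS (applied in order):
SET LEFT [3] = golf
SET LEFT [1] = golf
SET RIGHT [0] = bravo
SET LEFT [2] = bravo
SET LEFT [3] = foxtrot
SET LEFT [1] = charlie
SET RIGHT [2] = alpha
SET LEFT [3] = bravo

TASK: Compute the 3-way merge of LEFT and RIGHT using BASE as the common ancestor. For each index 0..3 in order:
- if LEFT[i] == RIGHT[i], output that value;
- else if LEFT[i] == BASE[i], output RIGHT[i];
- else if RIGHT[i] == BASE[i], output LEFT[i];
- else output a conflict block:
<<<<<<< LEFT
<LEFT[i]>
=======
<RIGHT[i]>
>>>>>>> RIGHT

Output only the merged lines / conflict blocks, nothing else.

Answer: bravo
charlie
<<<<<<< LEFT
bravo
=======
alpha
>>>>>>> RIGHT
bravo

Derivation:
Final LEFT:  [echo, charlie, bravo, bravo]
Final RIGHT: [bravo, delta, alpha, delta]
i=0: L=echo=BASE, R=bravo -> take RIGHT -> bravo
i=1: L=charlie, R=delta=BASE -> take LEFT -> charlie
i=2: BASE=charlie L=bravo R=alpha all differ -> CONFLICT
i=3: L=bravo, R=delta=BASE -> take LEFT -> bravo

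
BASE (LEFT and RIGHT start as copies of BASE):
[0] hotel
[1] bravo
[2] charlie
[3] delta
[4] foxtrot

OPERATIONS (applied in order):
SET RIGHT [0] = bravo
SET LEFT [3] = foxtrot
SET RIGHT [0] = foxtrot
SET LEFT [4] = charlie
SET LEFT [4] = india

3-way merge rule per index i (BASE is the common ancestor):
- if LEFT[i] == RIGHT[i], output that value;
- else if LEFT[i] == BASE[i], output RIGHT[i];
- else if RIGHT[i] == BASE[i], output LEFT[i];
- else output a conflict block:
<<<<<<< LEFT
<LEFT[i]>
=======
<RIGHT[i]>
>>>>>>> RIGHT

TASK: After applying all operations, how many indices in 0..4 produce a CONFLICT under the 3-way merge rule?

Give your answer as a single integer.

Answer: 0

Derivation:
Final LEFT:  [hotel, bravo, charlie, foxtrot, india]
Final RIGHT: [foxtrot, bravo, charlie, delta, foxtrot]
i=0: L=hotel=BASE, R=foxtrot -> take RIGHT -> foxtrot
i=1: L=bravo R=bravo -> agree -> bravo
i=2: L=charlie R=charlie -> agree -> charlie
i=3: L=foxtrot, R=delta=BASE -> take LEFT -> foxtrot
i=4: L=india, R=foxtrot=BASE -> take LEFT -> india
Conflict count: 0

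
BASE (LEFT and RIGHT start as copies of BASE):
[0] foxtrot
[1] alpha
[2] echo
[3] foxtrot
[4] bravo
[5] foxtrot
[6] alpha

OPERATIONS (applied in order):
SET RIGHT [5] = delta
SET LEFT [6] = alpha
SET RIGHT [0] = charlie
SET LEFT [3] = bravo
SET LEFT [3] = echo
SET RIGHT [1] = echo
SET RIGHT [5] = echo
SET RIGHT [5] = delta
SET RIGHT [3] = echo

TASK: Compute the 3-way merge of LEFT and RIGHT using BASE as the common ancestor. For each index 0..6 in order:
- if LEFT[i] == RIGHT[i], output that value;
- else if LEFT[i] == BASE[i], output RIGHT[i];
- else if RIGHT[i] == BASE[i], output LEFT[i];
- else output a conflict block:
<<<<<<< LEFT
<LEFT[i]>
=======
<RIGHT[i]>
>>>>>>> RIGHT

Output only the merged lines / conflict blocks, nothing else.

Answer: charlie
echo
echo
echo
bravo
delta
alpha

Derivation:
Final LEFT:  [foxtrot, alpha, echo, echo, bravo, foxtrot, alpha]
Final RIGHT: [charlie, echo, echo, echo, bravo, delta, alpha]
i=0: L=foxtrot=BASE, R=charlie -> take RIGHT -> charlie
i=1: L=alpha=BASE, R=echo -> take RIGHT -> echo
i=2: L=echo R=echo -> agree -> echo
i=3: L=echo R=echo -> agree -> echo
i=4: L=bravo R=bravo -> agree -> bravo
i=5: L=foxtrot=BASE, R=delta -> take RIGHT -> delta
i=6: L=alpha R=alpha -> agree -> alpha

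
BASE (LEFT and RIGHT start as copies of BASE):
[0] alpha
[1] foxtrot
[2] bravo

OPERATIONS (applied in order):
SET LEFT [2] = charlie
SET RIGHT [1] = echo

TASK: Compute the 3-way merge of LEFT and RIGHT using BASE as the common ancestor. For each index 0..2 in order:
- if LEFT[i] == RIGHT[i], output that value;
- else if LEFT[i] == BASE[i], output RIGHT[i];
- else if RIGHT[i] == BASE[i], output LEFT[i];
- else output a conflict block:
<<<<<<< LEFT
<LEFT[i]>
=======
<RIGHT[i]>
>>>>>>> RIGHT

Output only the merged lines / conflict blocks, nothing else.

Final LEFT:  [alpha, foxtrot, charlie]
Final RIGHT: [alpha, echo, bravo]
i=0: L=alpha R=alpha -> agree -> alpha
i=1: L=foxtrot=BASE, R=echo -> take RIGHT -> echo
i=2: L=charlie, R=bravo=BASE -> take LEFT -> charlie

Answer: alpha
echo
charlie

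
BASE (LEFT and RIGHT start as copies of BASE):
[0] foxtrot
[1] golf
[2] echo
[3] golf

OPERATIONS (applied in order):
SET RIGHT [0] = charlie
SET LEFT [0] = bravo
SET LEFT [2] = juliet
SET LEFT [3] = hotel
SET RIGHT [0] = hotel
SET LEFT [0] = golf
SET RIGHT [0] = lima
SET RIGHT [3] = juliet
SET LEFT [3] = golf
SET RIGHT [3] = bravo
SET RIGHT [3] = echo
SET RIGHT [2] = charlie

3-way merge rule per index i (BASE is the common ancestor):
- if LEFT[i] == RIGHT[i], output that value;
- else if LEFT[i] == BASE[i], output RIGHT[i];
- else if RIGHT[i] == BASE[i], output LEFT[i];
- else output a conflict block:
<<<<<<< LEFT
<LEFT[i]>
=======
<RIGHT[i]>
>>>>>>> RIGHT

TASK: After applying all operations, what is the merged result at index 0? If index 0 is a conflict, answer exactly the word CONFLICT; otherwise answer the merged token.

Final LEFT:  [golf, golf, juliet, golf]
Final RIGHT: [lima, golf, charlie, echo]
i=0: BASE=foxtrot L=golf R=lima all differ -> CONFLICT
i=1: L=golf R=golf -> agree -> golf
i=2: BASE=echo L=juliet R=charlie all differ -> CONFLICT
i=3: L=golf=BASE, R=echo -> take RIGHT -> echo
Index 0 -> CONFLICT

Answer: CONFLICT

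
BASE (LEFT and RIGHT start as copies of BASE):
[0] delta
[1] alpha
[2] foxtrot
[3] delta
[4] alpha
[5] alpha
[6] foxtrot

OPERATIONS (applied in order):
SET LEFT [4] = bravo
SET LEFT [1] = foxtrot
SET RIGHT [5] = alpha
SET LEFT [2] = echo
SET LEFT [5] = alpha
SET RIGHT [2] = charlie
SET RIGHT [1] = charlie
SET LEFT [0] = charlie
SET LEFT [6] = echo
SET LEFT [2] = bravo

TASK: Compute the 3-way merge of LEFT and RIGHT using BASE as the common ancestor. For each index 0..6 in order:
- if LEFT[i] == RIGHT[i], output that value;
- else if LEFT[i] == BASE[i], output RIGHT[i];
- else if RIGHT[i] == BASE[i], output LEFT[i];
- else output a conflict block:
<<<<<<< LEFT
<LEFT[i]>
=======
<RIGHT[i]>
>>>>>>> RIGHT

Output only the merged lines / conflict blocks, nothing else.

Final LEFT:  [charlie, foxtrot, bravo, delta, bravo, alpha, echo]
Final RIGHT: [delta, charlie, charlie, delta, alpha, alpha, foxtrot]
i=0: L=charlie, R=delta=BASE -> take LEFT -> charlie
i=1: BASE=alpha L=foxtrot R=charlie all differ -> CONFLICT
i=2: BASE=foxtrot L=bravo R=charlie all differ -> CONFLICT
i=3: L=delta R=delta -> agree -> delta
i=4: L=bravo, R=alpha=BASE -> take LEFT -> bravo
i=5: L=alpha R=alpha -> agree -> alpha
i=6: L=echo, R=foxtrot=BASE -> take LEFT -> echo

Answer: charlie
<<<<<<< LEFT
foxtrot
=======
charlie
>>>>>>> RIGHT
<<<<<<< LEFT
bravo
=======
charlie
>>>>>>> RIGHT
delta
bravo
alpha
echo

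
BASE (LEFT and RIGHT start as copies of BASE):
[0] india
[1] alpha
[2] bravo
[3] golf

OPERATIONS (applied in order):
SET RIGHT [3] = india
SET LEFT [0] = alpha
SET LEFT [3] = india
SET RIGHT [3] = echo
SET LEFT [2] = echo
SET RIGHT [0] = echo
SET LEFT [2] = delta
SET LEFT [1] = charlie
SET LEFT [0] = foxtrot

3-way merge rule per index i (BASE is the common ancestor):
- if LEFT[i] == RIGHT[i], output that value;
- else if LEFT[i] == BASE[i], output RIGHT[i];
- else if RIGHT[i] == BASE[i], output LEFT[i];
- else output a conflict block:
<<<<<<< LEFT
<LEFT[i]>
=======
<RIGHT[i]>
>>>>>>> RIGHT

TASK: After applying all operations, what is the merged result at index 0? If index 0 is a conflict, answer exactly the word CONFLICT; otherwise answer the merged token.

Answer: CONFLICT

Derivation:
Final LEFT:  [foxtrot, charlie, delta, india]
Final RIGHT: [echo, alpha, bravo, echo]
i=0: BASE=india L=foxtrot R=echo all differ -> CONFLICT
i=1: L=charlie, R=alpha=BASE -> take LEFT -> charlie
i=2: L=delta, R=bravo=BASE -> take LEFT -> delta
i=3: BASE=golf L=india R=echo all differ -> CONFLICT
Index 0 -> CONFLICT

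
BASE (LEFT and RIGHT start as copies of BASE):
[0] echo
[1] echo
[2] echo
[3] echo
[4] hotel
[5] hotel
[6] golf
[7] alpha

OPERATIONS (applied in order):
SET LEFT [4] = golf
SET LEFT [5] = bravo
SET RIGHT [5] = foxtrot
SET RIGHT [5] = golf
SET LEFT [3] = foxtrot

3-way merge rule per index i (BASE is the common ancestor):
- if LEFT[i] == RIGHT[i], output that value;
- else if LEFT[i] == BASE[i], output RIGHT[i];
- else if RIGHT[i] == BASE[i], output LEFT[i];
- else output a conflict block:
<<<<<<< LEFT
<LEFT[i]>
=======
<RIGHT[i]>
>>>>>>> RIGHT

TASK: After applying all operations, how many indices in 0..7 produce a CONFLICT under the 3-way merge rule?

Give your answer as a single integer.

Final LEFT:  [echo, echo, echo, foxtrot, golf, bravo, golf, alpha]
Final RIGHT: [echo, echo, echo, echo, hotel, golf, golf, alpha]
i=0: L=echo R=echo -> agree -> echo
i=1: L=echo R=echo -> agree -> echo
i=2: L=echo R=echo -> agree -> echo
i=3: L=foxtrot, R=echo=BASE -> take LEFT -> foxtrot
i=4: L=golf, R=hotel=BASE -> take LEFT -> golf
i=5: BASE=hotel L=bravo R=golf all differ -> CONFLICT
i=6: L=golf R=golf -> agree -> golf
i=7: L=alpha R=alpha -> agree -> alpha
Conflict count: 1

Answer: 1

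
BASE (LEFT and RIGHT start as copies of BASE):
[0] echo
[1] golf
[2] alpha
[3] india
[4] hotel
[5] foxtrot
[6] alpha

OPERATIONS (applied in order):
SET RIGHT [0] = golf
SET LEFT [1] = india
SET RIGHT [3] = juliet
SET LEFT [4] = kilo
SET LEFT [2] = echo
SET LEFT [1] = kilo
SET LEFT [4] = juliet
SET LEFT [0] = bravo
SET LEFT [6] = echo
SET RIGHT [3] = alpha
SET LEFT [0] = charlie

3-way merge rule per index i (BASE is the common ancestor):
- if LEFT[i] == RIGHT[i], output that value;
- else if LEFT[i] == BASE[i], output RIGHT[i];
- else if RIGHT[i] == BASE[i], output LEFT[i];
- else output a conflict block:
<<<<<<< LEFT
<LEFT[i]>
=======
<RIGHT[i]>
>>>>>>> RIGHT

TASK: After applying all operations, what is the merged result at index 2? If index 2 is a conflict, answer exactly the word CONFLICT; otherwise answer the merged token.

Final LEFT:  [charlie, kilo, echo, india, juliet, foxtrot, echo]
Final RIGHT: [golf, golf, alpha, alpha, hotel, foxtrot, alpha]
i=0: BASE=echo L=charlie R=golf all differ -> CONFLICT
i=1: L=kilo, R=golf=BASE -> take LEFT -> kilo
i=2: L=echo, R=alpha=BASE -> take LEFT -> echo
i=3: L=india=BASE, R=alpha -> take RIGHT -> alpha
i=4: L=juliet, R=hotel=BASE -> take LEFT -> juliet
i=5: L=foxtrot R=foxtrot -> agree -> foxtrot
i=6: L=echo, R=alpha=BASE -> take LEFT -> echo
Index 2 -> echo

Answer: echo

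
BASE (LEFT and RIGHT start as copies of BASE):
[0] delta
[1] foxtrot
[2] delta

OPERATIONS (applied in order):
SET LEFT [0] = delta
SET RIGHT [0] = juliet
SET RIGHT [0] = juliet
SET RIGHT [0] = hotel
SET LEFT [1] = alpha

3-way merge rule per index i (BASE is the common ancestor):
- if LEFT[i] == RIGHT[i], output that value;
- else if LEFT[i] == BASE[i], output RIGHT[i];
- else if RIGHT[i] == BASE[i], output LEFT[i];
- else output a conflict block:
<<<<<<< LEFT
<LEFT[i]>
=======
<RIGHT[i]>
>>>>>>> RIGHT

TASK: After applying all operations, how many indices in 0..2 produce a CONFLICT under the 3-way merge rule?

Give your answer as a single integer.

Final LEFT:  [delta, alpha, delta]
Final RIGHT: [hotel, foxtrot, delta]
i=0: L=delta=BASE, R=hotel -> take RIGHT -> hotel
i=1: L=alpha, R=foxtrot=BASE -> take LEFT -> alpha
i=2: L=delta R=delta -> agree -> delta
Conflict count: 0

Answer: 0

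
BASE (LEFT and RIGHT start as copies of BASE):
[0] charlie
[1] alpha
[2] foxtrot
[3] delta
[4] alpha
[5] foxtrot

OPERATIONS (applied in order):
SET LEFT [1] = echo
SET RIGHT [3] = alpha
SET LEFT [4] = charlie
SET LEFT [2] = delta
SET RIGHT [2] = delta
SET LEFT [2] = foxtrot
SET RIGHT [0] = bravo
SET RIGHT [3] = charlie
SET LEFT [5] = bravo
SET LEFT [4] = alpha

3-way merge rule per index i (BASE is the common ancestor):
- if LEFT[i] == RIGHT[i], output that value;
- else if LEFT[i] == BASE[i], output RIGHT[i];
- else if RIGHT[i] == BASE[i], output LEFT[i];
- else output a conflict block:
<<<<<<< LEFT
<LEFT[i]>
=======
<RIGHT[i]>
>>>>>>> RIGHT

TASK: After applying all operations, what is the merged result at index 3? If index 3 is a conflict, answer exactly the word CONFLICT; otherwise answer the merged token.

Final LEFT:  [charlie, echo, foxtrot, delta, alpha, bravo]
Final RIGHT: [bravo, alpha, delta, charlie, alpha, foxtrot]
i=0: L=charlie=BASE, R=bravo -> take RIGHT -> bravo
i=1: L=echo, R=alpha=BASE -> take LEFT -> echo
i=2: L=foxtrot=BASE, R=delta -> take RIGHT -> delta
i=3: L=delta=BASE, R=charlie -> take RIGHT -> charlie
i=4: L=alpha R=alpha -> agree -> alpha
i=5: L=bravo, R=foxtrot=BASE -> take LEFT -> bravo
Index 3 -> charlie

Answer: charlie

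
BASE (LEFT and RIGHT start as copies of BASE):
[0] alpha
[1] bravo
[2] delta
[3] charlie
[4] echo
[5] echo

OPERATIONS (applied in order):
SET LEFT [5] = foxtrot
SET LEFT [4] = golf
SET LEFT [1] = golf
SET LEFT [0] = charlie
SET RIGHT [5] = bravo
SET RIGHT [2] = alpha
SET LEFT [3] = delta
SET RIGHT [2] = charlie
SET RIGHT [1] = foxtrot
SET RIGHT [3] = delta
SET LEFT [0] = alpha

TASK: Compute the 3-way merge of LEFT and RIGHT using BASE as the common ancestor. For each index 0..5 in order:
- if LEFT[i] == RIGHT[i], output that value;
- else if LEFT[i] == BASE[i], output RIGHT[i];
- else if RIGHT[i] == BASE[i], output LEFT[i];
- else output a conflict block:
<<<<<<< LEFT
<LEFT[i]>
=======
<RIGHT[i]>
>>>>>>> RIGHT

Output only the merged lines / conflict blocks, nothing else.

Answer: alpha
<<<<<<< LEFT
golf
=======
foxtrot
>>>>>>> RIGHT
charlie
delta
golf
<<<<<<< LEFT
foxtrot
=======
bravo
>>>>>>> RIGHT

Derivation:
Final LEFT:  [alpha, golf, delta, delta, golf, foxtrot]
Final RIGHT: [alpha, foxtrot, charlie, delta, echo, bravo]
i=0: L=alpha R=alpha -> agree -> alpha
i=1: BASE=bravo L=golf R=foxtrot all differ -> CONFLICT
i=2: L=delta=BASE, R=charlie -> take RIGHT -> charlie
i=3: L=delta R=delta -> agree -> delta
i=4: L=golf, R=echo=BASE -> take LEFT -> golf
i=5: BASE=echo L=foxtrot R=bravo all differ -> CONFLICT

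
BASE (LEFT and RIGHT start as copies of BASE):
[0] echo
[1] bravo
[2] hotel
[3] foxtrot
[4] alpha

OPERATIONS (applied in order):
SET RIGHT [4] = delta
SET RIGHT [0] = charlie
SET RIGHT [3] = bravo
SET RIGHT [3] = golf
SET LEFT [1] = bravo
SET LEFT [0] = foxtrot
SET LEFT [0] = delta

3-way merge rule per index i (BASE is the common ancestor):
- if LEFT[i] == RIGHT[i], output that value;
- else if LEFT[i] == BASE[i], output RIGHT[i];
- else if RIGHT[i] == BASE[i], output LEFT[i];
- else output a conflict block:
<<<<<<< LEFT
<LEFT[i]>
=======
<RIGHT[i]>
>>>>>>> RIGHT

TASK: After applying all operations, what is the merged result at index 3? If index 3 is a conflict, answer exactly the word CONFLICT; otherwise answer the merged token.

Answer: golf

Derivation:
Final LEFT:  [delta, bravo, hotel, foxtrot, alpha]
Final RIGHT: [charlie, bravo, hotel, golf, delta]
i=0: BASE=echo L=delta R=charlie all differ -> CONFLICT
i=1: L=bravo R=bravo -> agree -> bravo
i=2: L=hotel R=hotel -> agree -> hotel
i=3: L=foxtrot=BASE, R=golf -> take RIGHT -> golf
i=4: L=alpha=BASE, R=delta -> take RIGHT -> delta
Index 3 -> golf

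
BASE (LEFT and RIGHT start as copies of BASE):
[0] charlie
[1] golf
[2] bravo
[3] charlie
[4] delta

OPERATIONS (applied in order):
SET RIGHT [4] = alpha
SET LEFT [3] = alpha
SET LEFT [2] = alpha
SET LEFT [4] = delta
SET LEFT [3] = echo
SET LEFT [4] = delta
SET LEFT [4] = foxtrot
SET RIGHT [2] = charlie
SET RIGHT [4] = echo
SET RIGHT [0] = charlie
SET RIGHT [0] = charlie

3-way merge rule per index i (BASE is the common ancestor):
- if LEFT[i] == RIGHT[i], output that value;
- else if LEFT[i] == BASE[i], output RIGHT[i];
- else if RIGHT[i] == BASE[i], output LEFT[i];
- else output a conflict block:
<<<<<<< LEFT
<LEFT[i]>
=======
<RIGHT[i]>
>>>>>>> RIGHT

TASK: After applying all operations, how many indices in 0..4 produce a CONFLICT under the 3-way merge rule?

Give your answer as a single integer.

Answer: 2

Derivation:
Final LEFT:  [charlie, golf, alpha, echo, foxtrot]
Final RIGHT: [charlie, golf, charlie, charlie, echo]
i=0: L=charlie R=charlie -> agree -> charlie
i=1: L=golf R=golf -> agree -> golf
i=2: BASE=bravo L=alpha R=charlie all differ -> CONFLICT
i=3: L=echo, R=charlie=BASE -> take LEFT -> echo
i=4: BASE=delta L=foxtrot R=echo all differ -> CONFLICT
Conflict count: 2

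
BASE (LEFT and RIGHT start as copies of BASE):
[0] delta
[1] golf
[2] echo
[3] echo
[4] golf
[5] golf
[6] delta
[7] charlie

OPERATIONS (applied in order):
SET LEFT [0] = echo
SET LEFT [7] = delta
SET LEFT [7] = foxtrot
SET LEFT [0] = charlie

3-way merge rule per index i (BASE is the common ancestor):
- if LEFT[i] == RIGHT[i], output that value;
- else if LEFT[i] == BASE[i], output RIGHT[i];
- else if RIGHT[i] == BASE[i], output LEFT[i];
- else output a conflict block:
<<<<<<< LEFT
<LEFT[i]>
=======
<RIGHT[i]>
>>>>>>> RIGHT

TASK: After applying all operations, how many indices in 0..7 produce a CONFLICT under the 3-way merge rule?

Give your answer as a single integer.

Answer: 0

Derivation:
Final LEFT:  [charlie, golf, echo, echo, golf, golf, delta, foxtrot]
Final RIGHT: [delta, golf, echo, echo, golf, golf, delta, charlie]
i=0: L=charlie, R=delta=BASE -> take LEFT -> charlie
i=1: L=golf R=golf -> agree -> golf
i=2: L=echo R=echo -> agree -> echo
i=3: L=echo R=echo -> agree -> echo
i=4: L=golf R=golf -> agree -> golf
i=5: L=golf R=golf -> agree -> golf
i=6: L=delta R=delta -> agree -> delta
i=7: L=foxtrot, R=charlie=BASE -> take LEFT -> foxtrot
Conflict count: 0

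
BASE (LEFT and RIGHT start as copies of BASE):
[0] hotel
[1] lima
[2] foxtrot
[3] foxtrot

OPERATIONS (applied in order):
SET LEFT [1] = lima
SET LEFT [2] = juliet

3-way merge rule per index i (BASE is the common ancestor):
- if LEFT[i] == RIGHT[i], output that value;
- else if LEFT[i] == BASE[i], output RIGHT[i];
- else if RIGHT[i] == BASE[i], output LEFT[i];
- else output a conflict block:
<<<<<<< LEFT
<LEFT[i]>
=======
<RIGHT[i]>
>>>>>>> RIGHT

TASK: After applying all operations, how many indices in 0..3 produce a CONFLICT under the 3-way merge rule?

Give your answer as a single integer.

Answer: 0

Derivation:
Final LEFT:  [hotel, lima, juliet, foxtrot]
Final RIGHT: [hotel, lima, foxtrot, foxtrot]
i=0: L=hotel R=hotel -> agree -> hotel
i=1: L=lima R=lima -> agree -> lima
i=2: L=juliet, R=foxtrot=BASE -> take LEFT -> juliet
i=3: L=foxtrot R=foxtrot -> agree -> foxtrot
Conflict count: 0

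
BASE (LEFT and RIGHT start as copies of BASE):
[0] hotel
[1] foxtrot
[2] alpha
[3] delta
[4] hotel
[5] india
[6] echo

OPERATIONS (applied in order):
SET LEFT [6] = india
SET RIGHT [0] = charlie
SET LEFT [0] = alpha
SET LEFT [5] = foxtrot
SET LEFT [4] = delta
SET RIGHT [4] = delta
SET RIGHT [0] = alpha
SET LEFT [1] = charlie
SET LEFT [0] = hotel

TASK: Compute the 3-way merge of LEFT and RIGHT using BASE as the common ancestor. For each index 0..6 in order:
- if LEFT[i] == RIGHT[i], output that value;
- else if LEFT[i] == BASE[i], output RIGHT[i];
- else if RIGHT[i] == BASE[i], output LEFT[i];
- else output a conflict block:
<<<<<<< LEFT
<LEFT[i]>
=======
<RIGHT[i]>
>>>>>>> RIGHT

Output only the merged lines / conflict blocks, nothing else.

Final LEFT:  [hotel, charlie, alpha, delta, delta, foxtrot, india]
Final RIGHT: [alpha, foxtrot, alpha, delta, delta, india, echo]
i=0: L=hotel=BASE, R=alpha -> take RIGHT -> alpha
i=1: L=charlie, R=foxtrot=BASE -> take LEFT -> charlie
i=2: L=alpha R=alpha -> agree -> alpha
i=3: L=delta R=delta -> agree -> delta
i=4: L=delta R=delta -> agree -> delta
i=5: L=foxtrot, R=india=BASE -> take LEFT -> foxtrot
i=6: L=india, R=echo=BASE -> take LEFT -> india

Answer: alpha
charlie
alpha
delta
delta
foxtrot
india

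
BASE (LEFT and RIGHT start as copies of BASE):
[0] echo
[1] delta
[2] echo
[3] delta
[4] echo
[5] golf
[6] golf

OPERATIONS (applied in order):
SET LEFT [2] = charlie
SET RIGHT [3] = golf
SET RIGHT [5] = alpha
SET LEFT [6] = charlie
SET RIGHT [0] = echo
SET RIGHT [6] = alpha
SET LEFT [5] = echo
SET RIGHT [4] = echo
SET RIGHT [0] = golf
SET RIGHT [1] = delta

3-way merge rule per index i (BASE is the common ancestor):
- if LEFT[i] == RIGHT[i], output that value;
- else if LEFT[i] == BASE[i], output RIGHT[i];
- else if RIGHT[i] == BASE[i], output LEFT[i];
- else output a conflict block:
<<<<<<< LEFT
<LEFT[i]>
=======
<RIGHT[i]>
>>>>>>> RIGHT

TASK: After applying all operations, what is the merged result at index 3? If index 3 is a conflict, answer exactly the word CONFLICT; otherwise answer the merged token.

Answer: golf

Derivation:
Final LEFT:  [echo, delta, charlie, delta, echo, echo, charlie]
Final RIGHT: [golf, delta, echo, golf, echo, alpha, alpha]
i=0: L=echo=BASE, R=golf -> take RIGHT -> golf
i=1: L=delta R=delta -> agree -> delta
i=2: L=charlie, R=echo=BASE -> take LEFT -> charlie
i=3: L=delta=BASE, R=golf -> take RIGHT -> golf
i=4: L=echo R=echo -> agree -> echo
i=5: BASE=golf L=echo R=alpha all differ -> CONFLICT
i=6: BASE=golf L=charlie R=alpha all differ -> CONFLICT
Index 3 -> golf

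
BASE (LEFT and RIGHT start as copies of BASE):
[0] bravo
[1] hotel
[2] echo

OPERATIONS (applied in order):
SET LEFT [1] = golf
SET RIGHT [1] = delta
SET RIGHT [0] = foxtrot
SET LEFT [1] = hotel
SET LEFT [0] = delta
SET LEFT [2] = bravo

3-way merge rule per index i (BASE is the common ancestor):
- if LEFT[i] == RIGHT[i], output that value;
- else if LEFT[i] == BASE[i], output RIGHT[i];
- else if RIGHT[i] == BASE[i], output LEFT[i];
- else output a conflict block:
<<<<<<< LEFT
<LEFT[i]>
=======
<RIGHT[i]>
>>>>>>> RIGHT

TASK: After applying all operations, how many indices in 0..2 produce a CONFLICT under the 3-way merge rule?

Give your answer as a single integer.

Final LEFT:  [delta, hotel, bravo]
Final RIGHT: [foxtrot, delta, echo]
i=0: BASE=bravo L=delta R=foxtrot all differ -> CONFLICT
i=1: L=hotel=BASE, R=delta -> take RIGHT -> delta
i=2: L=bravo, R=echo=BASE -> take LEFT -> bravo
Conflict count: 1

Answer: 1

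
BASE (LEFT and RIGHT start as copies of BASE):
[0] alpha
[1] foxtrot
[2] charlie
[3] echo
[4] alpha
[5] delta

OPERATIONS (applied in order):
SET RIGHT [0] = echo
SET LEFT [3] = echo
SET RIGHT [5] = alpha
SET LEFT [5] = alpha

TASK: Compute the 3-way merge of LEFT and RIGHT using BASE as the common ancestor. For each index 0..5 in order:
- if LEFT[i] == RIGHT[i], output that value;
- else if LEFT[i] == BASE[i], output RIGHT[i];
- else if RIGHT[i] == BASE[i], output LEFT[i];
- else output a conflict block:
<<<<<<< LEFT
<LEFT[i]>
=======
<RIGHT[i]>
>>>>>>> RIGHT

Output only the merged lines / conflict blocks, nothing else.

Answer: echo
foxtrot
charlie
echo
alpha
alpha

Derivation:
Final LEFT:  [alpha, foxtrot, charlie, echo, alpha, alpha]
Final RIGHT: [echo, foxtrot, charlie, echo, alpha, alpha]
i=0: L=alpha=BASE, R=echo -> take RIGHT -> echo
i=1: L=foxtrot R=foxtrot -> agree -> foxtrot
i=2: L=charlie R=charlie -> agree -> charlie
i=3: L=echo R=echo -> agree -> echo
i=4: L=alpha R=alpha -> agree -> alpha
i=5: L=alpha R=alpha -> agree -> alpha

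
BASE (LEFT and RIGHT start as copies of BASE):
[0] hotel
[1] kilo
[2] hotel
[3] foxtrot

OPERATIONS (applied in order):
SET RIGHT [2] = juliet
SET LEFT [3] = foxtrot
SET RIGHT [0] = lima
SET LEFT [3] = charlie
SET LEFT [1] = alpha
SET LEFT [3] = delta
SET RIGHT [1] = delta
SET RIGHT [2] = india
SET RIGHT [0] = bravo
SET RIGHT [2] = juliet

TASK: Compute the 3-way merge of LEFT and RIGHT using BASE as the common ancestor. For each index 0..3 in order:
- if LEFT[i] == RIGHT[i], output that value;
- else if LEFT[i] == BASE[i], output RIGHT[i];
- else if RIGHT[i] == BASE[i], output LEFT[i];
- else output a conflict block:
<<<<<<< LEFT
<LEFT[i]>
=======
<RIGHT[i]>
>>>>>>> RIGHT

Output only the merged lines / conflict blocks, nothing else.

Final LEFT:  [hotel, alpha, hotel, delta]
Final RIGHT: [bravo, delta, juliet, foxtrot]
i=0: L=hotel=BASE, R=bravo -> take RIGHT -> bravo
i=1: BASE=kilo L=alpha R=delta all differ -> CONFLICT
i=2: L=hotel=BASE, R=juliet -> take RIGHT -> juliet
i=3: L=delta, R=foxtrot=BASE -> take LEFT -> delta

Answer: bravo
<<<<<<< LEFT
alpha
=======
delta
>>>>>>> RIGHT
juliet
delta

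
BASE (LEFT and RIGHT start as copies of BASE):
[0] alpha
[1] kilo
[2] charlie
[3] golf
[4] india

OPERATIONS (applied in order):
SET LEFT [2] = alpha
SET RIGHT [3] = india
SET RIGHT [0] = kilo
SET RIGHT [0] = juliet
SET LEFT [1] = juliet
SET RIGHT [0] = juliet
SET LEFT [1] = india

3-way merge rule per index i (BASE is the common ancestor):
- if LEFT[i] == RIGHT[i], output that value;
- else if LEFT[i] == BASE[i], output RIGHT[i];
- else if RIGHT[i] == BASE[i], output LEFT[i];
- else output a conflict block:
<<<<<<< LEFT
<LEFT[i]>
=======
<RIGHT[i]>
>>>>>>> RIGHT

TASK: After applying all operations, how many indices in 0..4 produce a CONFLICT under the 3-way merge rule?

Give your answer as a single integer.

Answer: 0

Derivation:
Final LEFT:  [alpha, india, alpha, golf, india]
Final RIGHT: [juliet, kilo, charlie, india, india]
i=0: L=alpha=BASE, R=juliet -> take RIGHT -> juliet
i=1: L=india, R=kilo=BASE -> take LEFT -> india
i=2: L=alpha, R=charlie=BASE -> take LEFT -> alpha
i=3: L=golf=BASE, R=india -> take RIGHT -> india
i=4: L=india R=india -> agree -> india
Conflict count: 0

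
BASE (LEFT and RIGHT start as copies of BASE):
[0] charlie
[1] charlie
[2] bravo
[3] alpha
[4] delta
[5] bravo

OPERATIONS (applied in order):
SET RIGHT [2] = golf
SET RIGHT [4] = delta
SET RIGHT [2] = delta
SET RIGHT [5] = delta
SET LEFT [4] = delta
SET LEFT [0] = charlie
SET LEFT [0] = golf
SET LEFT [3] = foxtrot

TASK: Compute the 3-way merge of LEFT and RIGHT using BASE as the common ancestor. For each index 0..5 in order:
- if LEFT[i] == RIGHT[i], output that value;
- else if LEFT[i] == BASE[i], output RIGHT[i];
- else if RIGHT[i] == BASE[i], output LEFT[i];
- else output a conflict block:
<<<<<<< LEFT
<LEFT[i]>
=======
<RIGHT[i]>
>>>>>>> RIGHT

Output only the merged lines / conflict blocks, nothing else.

Final LEFT:  [golf, charlie, bravo, foxtrot, delta, bravo]
Final RIGHT: [charlie, charlie, delta, alpha, delta, delta]
i=0: L=golf, R=charlie=BASE -> take LEFT -> golf
i=1: L=charlie R=charlie -> agree -> charlie
i=2: L=bravo=BASE, R=delta -> take RIGHT -> delta
i=3: L=foxtrot, R=alpha=BASE -> take LEFT -> foxtrot
i=4: L=delta R=delta -> agree -> delta
i=5: L=bravo=BASE, R=delta -> take RIGHT -> delta

Answer: golf
charlie
delta
foxtrot
delta
delta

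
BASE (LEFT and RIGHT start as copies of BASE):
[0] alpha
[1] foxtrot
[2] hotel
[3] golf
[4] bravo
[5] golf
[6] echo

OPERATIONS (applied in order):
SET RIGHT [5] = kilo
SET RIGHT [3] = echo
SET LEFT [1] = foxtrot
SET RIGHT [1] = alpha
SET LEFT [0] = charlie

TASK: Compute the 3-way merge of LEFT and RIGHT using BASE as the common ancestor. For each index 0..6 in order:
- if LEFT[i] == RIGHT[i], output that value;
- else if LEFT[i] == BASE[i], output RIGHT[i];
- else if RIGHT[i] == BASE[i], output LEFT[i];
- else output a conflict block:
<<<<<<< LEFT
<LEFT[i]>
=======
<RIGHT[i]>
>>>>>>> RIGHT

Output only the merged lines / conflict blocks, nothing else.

Answer: charlie
alpha
hotel
echo
bravo
kilo
echo

Derivation:
Final LEFT:  [charlie, foxtrot, hotel, golf, bravo, golf, echo]
Final RIGHT: [alpha, alpha, hotel, echo, bravo, kilo, echo]
i=0: L=charlie, R=alpha=BASE -> take LEFT -> charlie
i=1: L=foxtrot=BASE, R=alpha -> take RIGHT -> alpha
i=2: L=hotel R=hotel -> agree -> hotel
i=3: L=golf=BASE, R=echo -> take RIGHT -> echo
i=4: L=bravo R=bravo -> agree -> bravo
i=5: L=golf=BASE, R=kilo -> take RIGHT -> kilo
i=6: L=echo R=echo -> agree -> echo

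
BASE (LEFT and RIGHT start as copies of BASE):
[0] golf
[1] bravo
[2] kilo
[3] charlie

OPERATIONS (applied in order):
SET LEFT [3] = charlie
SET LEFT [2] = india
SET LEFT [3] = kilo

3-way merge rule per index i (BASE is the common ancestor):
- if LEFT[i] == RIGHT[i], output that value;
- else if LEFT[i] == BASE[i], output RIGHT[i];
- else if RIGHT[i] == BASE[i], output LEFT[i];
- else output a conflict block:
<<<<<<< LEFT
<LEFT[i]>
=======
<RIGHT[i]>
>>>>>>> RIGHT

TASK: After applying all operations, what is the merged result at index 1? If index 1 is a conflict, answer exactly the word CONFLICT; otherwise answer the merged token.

Answer: bravo

Derivation:
Final LEFT:  [golf, bravo, india, kilo]
Final RIGHT: [golf, bravo, kilo, charlie]
i=0: L=golf R=golf -> agree -> golf
i=1: L=bravo R=bravo -> agree -> bravo
i=2: L=india, R=kilo=BASE -> take LEFT -> india
i=3: L=kilo, R=charlie=BASE -> take LEFT -> kilo
Index 1 -> bravo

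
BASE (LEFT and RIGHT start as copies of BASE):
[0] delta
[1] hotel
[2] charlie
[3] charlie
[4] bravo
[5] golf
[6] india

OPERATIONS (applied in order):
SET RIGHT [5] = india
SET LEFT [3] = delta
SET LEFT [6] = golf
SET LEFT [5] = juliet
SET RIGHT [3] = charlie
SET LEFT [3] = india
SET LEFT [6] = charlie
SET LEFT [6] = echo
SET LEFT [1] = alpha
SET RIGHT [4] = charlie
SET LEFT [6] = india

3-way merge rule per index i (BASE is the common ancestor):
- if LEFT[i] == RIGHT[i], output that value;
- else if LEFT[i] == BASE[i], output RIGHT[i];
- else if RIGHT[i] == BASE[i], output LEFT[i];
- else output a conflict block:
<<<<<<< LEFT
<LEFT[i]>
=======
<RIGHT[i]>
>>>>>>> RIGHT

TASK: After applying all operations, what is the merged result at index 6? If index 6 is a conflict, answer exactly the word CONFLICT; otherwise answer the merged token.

Answer: india

Derivation:
Final LEFT:  [delta, alpha, charlie, india, bravo, juliet, india]
Final RIGHT: [delta, hotel, charlie, charlie, charlie, india, india]
i=0: L=delta R=delta -> agree -> delta
i=1: L=alpha, R=hotel=BASE -> take LEFT -> alpha
i=2: L=charlie R=charlie -> agree -> charlie
i=3: L=india, R=charlie=BASE -> take LEFT -> india
i=4: L=bravo=BASE, R=charlie -> take RIGHT -> charlie
i=5: BASE=golf L=juliet R=india all differ -> CONFLICT
i=6: L=india R=india -> agree -> india
Index 6 -> india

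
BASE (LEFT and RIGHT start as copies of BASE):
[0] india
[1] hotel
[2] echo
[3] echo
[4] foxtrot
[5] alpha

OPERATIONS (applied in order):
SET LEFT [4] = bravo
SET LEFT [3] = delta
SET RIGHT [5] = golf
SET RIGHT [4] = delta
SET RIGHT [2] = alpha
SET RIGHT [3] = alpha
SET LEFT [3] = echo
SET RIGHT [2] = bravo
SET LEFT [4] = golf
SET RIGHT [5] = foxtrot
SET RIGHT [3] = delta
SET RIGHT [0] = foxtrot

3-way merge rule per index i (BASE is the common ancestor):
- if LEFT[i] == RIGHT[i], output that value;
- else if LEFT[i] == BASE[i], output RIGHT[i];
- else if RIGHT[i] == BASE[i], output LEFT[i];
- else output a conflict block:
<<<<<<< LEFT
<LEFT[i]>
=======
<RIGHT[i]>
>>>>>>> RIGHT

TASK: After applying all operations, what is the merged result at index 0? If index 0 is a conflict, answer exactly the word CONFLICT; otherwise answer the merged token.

Answer: foxtrot

Derivation:
Final LEFT:  [india, hotel, echo, echo, golf, alpha]
Final RIGHT: [foxtrot, hotel, bravo, delta, delta, foxtrot]
i=0: L=india=BASE, R=foxtrot -> take RIGHT -> foxtrot
i=1: L=hotel R=hotel -> agree -> hotel
i=2: L=echo=BASE, R=bravo -> take RIGHT -> bravo
i=3: L=echo=BASE, R=delta -> take RIGHT -> delta
i=4: BASE=foxtrot L=golf R=delta all differ -> CONFLICT
i=5: L=alpha=BASE, R=foxtrot -> take RIGHT -> foxtrot
Index 0 -> foxtrot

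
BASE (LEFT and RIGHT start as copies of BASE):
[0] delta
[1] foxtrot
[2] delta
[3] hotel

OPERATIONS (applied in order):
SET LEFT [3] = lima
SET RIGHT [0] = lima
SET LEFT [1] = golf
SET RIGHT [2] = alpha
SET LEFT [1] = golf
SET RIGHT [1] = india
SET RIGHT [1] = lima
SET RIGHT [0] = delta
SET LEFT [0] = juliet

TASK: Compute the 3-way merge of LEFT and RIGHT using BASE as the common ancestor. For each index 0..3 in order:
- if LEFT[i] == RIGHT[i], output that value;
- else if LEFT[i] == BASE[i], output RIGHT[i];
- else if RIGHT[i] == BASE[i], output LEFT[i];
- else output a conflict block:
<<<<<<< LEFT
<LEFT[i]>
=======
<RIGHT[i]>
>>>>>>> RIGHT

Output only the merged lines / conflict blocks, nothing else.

Answer: juliet
<<<<<<< LEFT
golf
=======
lima
>>>>>>> RIGHT
alpha
lima

Derivation:
Final LEFT:  [juliet, golf, delta, lima]
Final RIGHT: [delta, lima, alpha, hotel]
i=0: L=juliet, R=delta=BASE -> take LEFT -> juliet
i=1: BASE=foxtrot L=golf R=lima all differ -> CONFLICT
i=2: L=delta=BASE, R=alpha -> take RIGHT -> alpha
i=3: L=lima, R=hotel=BASE -> take LEFT -> lima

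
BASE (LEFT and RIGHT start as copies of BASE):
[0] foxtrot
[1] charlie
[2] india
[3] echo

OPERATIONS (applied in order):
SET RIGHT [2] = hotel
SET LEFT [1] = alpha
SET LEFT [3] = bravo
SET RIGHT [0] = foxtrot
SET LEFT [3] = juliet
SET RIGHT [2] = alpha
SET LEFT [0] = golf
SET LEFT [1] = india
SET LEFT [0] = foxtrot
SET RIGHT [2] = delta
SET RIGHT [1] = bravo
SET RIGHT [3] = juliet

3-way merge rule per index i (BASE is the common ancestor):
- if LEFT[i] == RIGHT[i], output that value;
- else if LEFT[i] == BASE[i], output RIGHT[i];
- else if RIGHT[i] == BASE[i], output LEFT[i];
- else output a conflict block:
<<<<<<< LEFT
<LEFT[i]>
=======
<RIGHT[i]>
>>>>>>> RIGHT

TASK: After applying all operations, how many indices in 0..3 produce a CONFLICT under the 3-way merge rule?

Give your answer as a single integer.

Final LEFT:  [foxtrot, india, india, juliet]
Final RIGHT: [foxtrot, bravo, delta, juliet]
i=0: L=foxtrot R=foxtrot -> agree -> foxtrot
i=1: BASE=charlie L=india R=bravo all differ -> CONFLICT
i=2: L=india=BASE, R=delta -> take RIGHT -> delta
i=3: L=juliet R=juliet -> agree -> juliet
Conflict count: 1

Answer: 1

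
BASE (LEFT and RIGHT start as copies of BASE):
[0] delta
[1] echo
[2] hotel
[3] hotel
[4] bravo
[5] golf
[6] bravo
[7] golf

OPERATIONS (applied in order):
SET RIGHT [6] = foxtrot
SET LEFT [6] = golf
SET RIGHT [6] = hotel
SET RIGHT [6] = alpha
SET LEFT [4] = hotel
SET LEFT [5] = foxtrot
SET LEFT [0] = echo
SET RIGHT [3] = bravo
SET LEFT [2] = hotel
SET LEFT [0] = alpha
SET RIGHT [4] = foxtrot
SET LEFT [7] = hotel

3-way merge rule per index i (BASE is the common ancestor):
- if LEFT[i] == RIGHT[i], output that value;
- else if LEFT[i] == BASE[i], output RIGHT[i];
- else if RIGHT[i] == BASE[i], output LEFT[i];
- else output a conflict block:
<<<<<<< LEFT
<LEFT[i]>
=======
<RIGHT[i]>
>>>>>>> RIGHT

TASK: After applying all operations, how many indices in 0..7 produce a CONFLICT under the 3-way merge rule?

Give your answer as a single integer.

Answer: 2

Derivation:
Final LEFT:  [alpha, echo, hotel, hotel, hotel, foxtrot, golf, hotel]
Final RIGHT: [delta, echo, hotel, bravo, foxtrot, golf, alpha, golf]
i=0: L=alpha, R=delta=BASE -> take LEFT -> alpha
i=1: L=echo R=echo -> agree -> echo
i=2: L=hotel R=hotel -> agree -> hotel
i=3: L=hotel=BASE, R=bravo -> take RIGHT -> bravo
i=4: BASE=bravo L=hotel R=foxtrot all differ -> CONFLICT
i=5: L=foxtrot, R=golf=BASE -> take LEFT -> foxtrot
i=6: BASE=bravo L=golf R=alpha all differ -> CONFLICT
i=7: L=hotel, R=golf=BASE -> take LEFT -> hotel
Conflict count: 2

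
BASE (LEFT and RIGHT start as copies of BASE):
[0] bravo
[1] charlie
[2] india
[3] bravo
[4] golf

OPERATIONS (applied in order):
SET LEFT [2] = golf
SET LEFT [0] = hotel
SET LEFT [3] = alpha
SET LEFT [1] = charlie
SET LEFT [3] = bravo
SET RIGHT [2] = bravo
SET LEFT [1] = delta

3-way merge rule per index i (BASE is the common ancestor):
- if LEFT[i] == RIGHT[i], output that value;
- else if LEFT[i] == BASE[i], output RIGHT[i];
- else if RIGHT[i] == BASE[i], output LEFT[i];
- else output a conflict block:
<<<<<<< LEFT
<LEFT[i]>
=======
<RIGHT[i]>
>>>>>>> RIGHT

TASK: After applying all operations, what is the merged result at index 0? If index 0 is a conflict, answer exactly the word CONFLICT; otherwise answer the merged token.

Answer: hotel

Derivation:
Final LEFT:  [hotel, delta, golf, bravo, golf]
Final RIGHT: [bravo, charlie, bravo, bravo, golf]
i=0: L=hotel, R=bravo=BASE -> take LEFT -> hotel
i=1: L=delta, R=charlie=BASE -> take LEFT -> delta
i=2: BASE=india L=golf R=bravo all differ -> CONFLICT
i=3: L=bravo R=bravo -> agree -> bravo
i=4: L=golf R=golf -> agree -> golf
Index 0 -> hotel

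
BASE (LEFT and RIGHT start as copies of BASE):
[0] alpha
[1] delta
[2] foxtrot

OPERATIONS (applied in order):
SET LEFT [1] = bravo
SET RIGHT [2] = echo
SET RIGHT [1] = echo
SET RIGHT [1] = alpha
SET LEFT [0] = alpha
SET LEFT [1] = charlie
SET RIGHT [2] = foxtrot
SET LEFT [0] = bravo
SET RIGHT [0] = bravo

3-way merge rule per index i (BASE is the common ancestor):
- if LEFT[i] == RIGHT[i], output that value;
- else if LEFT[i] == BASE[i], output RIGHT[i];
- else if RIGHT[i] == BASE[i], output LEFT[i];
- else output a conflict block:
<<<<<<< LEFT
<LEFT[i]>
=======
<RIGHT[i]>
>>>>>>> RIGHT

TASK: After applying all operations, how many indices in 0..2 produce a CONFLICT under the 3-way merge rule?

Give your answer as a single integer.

Answer: 1

Derivation:
Final LEFT:  [bravo, charlie, foxtrot]
Final RIGHT: [bravo, alpha, foxtrot]
i=0: L=bravo R=bravo -> agree -> bravo
i=1: BASE=delta L=charlie R=alpha all differ -> CONFLICT
i=2: L=foxtrot R=foxtrot -> agree -> foxtrot
Conflict count: 1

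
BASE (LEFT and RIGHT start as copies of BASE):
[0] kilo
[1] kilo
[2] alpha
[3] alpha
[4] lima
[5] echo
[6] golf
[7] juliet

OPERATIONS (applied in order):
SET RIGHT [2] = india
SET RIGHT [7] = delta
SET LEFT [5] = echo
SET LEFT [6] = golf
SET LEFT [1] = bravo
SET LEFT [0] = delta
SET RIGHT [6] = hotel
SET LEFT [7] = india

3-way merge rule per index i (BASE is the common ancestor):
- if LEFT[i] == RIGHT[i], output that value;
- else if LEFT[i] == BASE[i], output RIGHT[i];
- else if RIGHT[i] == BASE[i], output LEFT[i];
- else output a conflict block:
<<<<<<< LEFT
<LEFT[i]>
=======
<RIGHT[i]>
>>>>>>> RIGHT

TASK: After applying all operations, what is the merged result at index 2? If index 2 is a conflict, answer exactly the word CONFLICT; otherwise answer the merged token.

Answer: india

Derivation:
Final LEFT:  [delta, bravo, alpha, alpha, lima, echo, golf, india]
Final RIGHT: [kilo, kilo, india, alpha, lima, echo, hotel, delta]
i=0: L=delta, R=kilo=BASE -> take LEFT -> delta
i=1: L=bravo, R=kilo=BASE -> take LEFT -> bravo
i=2: L=alpha=BASE, R=india -> take RIGHT -> india
i=3: L=alpha R=alpha -> agree -> alpha
i=4: L=lima R=lima -> agree -> lima
i=5: L=echo R=echo -> agree -> echo
i=6: L=golf=BASE, R=hotel -> take RIGHT -> hotel
i=7: BASE=juliet L=india R=delta all differ -> CONFLICT
Index 2 -> india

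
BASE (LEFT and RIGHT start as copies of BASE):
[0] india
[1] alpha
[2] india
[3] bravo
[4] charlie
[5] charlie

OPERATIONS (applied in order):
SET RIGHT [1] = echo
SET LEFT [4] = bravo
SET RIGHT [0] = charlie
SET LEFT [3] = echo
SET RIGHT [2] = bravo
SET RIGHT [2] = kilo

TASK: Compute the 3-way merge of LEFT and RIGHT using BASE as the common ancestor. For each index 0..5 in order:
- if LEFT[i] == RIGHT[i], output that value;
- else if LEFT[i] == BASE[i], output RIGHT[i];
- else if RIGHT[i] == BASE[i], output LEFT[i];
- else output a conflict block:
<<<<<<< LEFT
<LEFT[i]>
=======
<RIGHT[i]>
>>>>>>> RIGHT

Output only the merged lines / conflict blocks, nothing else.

Final LEFT:  [india, alpha, india, echo, bravo, charlie]
Final RIGHT: [charlie, echo, kilo, bravo, charlie, charlie]
i=0: L=india=BASE, R=charlie -> take RIGHT -> charlie
i=1: L=alpha=BASE, R=echo -> take RIGHT -> echo
i=2: L=india=BASE, R=kilo -> take RIGHT -> kilo
i=3: L=echo, R=bravo=BASE -> take LEFT -> echo
i=4: L=bravo, R=charlie=BASE -> take LEFT -> bravo
i=5: L=charlie R=charlie -> agree -> charlie

Answer: charlie
echo
kilo
echo
bravo
charlie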